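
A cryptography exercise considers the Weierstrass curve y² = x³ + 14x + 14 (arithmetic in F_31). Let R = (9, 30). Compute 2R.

(10, 21)

tangent at (9, 30): λ = (3·9² + 14)/(2·30) ≡ 9/29. 29⁻¹ ≡ 15 (mod 31) since 29·15 = 435 ≡ 1, so λ ≡ 9·15 ≡ 11.
  x = λ² - 9 - 9 = 121 - 18 ≡ 10; y = λ·(9 - 10) - 30 ≡ 21. → (10, 21)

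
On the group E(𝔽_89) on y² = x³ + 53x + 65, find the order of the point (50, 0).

2P: (50, 0) + (50, 0): same x and y₁ ≡ -y₂, so the sum is O.
2P = O, so the order is 2.

2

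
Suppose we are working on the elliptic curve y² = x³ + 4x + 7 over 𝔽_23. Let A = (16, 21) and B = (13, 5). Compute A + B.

(16, 21) + (13, 5). λ = (5 - 21)/(13 - 16) ≡ 7/20 mod 23. 20⁻¹ ≡ 15 (mod 23), so λ ≡ 13.
  x = λ² - 16 - 13 = 169 - 29 ≡ 2; y = λ·(16 - 2) - 21 ≡ 0. → (2, 0)

(2, 0)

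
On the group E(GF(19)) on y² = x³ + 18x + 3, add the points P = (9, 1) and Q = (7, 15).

(14, 15)

(9, 1) + (7, 15). λ = (15 - 1)/(7 - 9) ≡ 14/17 mod 19. 17⁻¹ ≡ 9 (mod 19), so λ ≡ 12.
  x = λ² - 9 - 7 = 144 - 16 ≡ 14; y = λ·(9 - 14) - 1 ≡ 15. → (14, 15)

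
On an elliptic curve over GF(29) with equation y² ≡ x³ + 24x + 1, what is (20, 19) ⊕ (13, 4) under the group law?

(0, 28)

(20, 19) + (13, 4). λ = (4 - 19)/(13 - 20) ≡ 14/22 mod 29. 22⁻¹ ≡ 4 (mod 29), so λ ≡ 27.
  x = λ² - 20 - 13 = 729 - 33 ≡ 0; y = λ·(20 - 0) - 19 ≡ 28. → (0, 28)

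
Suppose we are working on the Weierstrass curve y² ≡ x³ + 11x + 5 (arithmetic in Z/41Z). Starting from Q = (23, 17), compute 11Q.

Double-and-add on 11 = (1011)₂. Start with Q = (23, 17) for the leading 1-bit.
double: tangent at (23, 17): λ = (3·23² + 11)/(2·17) ≡ 40/34. 34⁻¹ ≡ 35 (mod 41), so λ ≡ 40·35 ≡ 6.
  x = λ² - 23 - 23 = 36 - 46 ≡ 31; y = λ·(23 - 31) - 17 ≡ 17. → (31, 17)
double: tangent at (31, 17): λ = (3·31² + 11)/(2·17) ≡ 24/34. 34⁻¹ ≡ 35 (mod 41), so λ ≡ 24·35 ≡ 20.
  x = λ² - 31 - 31 = 400 - 62 ≡ 10; y = λ·(31 - 10) - 17 ≡ 34. → (10, 34)
add Q: (10, 34) + (23, 17). λ = (17 - 34)/(23 - 10) ≡ 24/13 mod 41. 13⁻¹ ≡ 19 (mod 41), so λ ≡ 5.
  x = λ² - 10 - 23 = 25 - 33 ≡ 33; y = λ·(10 - 33) - 34 ≡ 15. → (33, 15)
double: tangent at (33, 15): λ = (3·33² + 11)/(2·15) ≡ 39/30. 30⁻¹ ≡ 26 (mod 41), so λ ≡ 39·26 ≡ 30.
  x = λ² - 33 - 33 = 900 - 66 ≡ 14; y = λ·(33 - 14) - 15 ≡ 22. → (14, 22)
add Q: (14, 22) + (23, 17). λ = (17 - 22)/(23 - 14) ≡ 36/9 mod 41. 9⁻¹ ≡ 32 (mod 41) since 9·32 = 288 ≡ 1, so λ ≡ 4.
  x = λ² - 14 - 23 = 16 - 37 ≡ 20; y = λ·(14 - 20) - 22 ≡ 36. → (20, 36)

(20, 36)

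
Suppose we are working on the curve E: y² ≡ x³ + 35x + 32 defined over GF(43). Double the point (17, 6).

tangent at (17, 6): λ = (3·17² + 35)/(2·6) ≡ 42/12. 12⁻¹ ≡ 18 (mod 43), so λ ≡ 42·18 ≡ 25.
  x = λ² - 17 - 17 = 625 - 34 ≡ 32; y = λ·(17 - 32) - 6 ≡ 6. → (32, 6)

(32, 6)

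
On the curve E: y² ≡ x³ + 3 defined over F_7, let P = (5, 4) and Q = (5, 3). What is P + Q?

O

The two points share x = 5 and their y-coordinates satisfy 4 + 3 ≡ 0 (mod 7), so they are inverses. Their sum is the point at infinity.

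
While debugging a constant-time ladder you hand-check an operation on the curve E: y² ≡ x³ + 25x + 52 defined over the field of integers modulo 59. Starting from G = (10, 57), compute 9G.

(5, 19)

Repeated addition: build up to 9G.
2G: tangent at (10, 57): λ = (3·10² + 25)/(2·57) ≡ 30/55. 55⁻¹ ≡ 44 (mod 59), so λ ≡ 30·44 ≡ 22.
  x = λ² - 10 - 10 = 484 - 20 ≡ 51; y = λ·(10 - 51) - 57 ≡ 44. → (51, 44)
3G: (51, 44) + (10, 57). λ = (57 - 44)/(10 - 51) ≡ 13/18 mod 59. 18⁻¹ ≡ 23 (mod 59), so λ ≡ 4.
  x = λ² - 51 - 10 = 16 - 61 ≡ 14; y = λ·(51 - 14) - 44 ≡ 45. → (14, 45)
4G: (14, 45) + (10, 57). λ = (57 - 45)/(10 - 14) ≡ 12/55 mod 59. 55⁻¹ ≡ 44 (mod 59), so λ ≡ 56.
  x = λ² - 14 - 10 = 3136 - 24 ≡ 44; y = λ·(14 - 44) - 45 ≡ 45. → (44, 45)
5G: (44, 45) + (10, 57). λ = (57 - 45)/(10 - 44) ≡ 12/25 mod 59. 25⁻¹ ≡ 26 (mod 59) since 25·26 = 650 ≡ 1, so λ ≡ 17.
  x = λ² - 44 - 10 = 289 - 54 ≡ 58; y = λ·(44 - 58) - 45 ≡ 12. → (58, 12)
6G: (58, 12) + (10, 57). λ = (57 - 12)/(10 - 58) ≡ 45/11 mod 59. 11⁻¹ ≡ 43 (mod 59), so λ ≡ 47.
  x = λ² - 58 - 10 = 2209 - 68 ≡ 17; y = λ·(58 - 17) - 12 ≡ 27. → (17, 27)
7G: (17, 27) + (10, 57). λ = (57 - 27)/(10 - 17) ≡ 30/52 mod 59. 52⁻¹ ≡ 42 (mod 59), so λ ≡ 21.
  x = λ² - 17 - 10 = 441 - 27 ≡ 1; y = λ·(17 - 1) - 27 ≡ 14. → (1, 14)
8G: (1, 14) + (10, 57). λ = (57 - 14)/(10 - 1) ≡ 43/9 mod 59. 9⁻¹ ≡ 46 (mod 59), so λ ≡ 31.
  x = λ² - 1 - 10 = 961 - 11 ≡ 6; y = λ·(1 - 6) - 14 ≡ 8. → (6, 8)
9G: (6, 8) + (10, 57). λ = (57 - 8)/(10 - 6) ≡ 49/4 mod 59. 4⁻¹ ≡ 15 (mod 59), so λ ≡ 27.
  x = λ² - 6 - 10 = 729 - 16 ≡ 5; y = λ·(6 - 5) - 8 ≡ 19. → (5, 19)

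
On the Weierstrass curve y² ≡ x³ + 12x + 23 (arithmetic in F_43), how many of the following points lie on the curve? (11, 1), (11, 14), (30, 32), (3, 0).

3

(11, 1): 1² ≡ 1, rhs ≡ 24 → off.
(11, 14): 14² ≡ 24, rhs ≡ 24 → on.
(30, 32): 32² ≡ 35, rhs ≡ 35 → on.
(3, 0): 0² ≡ 0, rhs ≡ 0 → on.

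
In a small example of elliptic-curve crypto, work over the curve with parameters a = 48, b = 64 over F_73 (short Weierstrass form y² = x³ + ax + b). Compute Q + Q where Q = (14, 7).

tangent at (14, 7): λ = (3·14² + 48)/(2·7) ≡ 52/14. 14⁻¹ ≡ 47 (mod 73), so λ ≡ 52·47 ≡ 35.
  x = λ² - 14 - 14 = 1225 - 28 ≡ 29; y = λ·(14 - 29) - 7 ≡ 52. → (29, 52)

(29, 52)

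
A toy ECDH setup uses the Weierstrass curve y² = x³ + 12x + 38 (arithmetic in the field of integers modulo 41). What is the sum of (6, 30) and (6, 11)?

The two points share x = 6 and their y-coordinates satisfy 30 + 11 ≡ 0 (mod 41), so they are inverses. Their sum is O.

O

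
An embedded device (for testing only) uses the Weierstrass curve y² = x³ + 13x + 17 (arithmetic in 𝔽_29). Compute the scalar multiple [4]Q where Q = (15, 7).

Repeated addition: build up to 4Q.
2Q: tangent at (15, 7): λ = (3·15² + 13)/(2·7) ≡ 21/14. 14⁻¹ ≡ 27 (mod 29), so λ ≡ 21·27 ≡ 16.
  x = λ² - 15 - 15 = 256 - 30 ≡ 23; y = λ·(15 - 23) - 7 ≡ 10. → (23, 10)
3Q: (23, 10) + (15, 7). λ = (7 - 10)/(15 - 23) ≡ 26/21 mod 29. 21⁻¹ ≡ 18 (mod 29), so λ ≡ 4.
  x = λ² - 23 - 15 = 16 - 38 ≡ 7; y = λ·(23 - 7) - 10 ≡ 25. → (7, 25)
4Q: (7, 25) + (15, 7). λ = (7 - 25)/(15 - 7) ≡ 11/8 mod 29. 8⁻¹ ≡ 11 (mod 29), so λ ≡ 5.
  x = λ² - 7 - 15 = 25 - 22 ≡ 3; y = λ·(7 - 3) - 25 ≡ 24. → (3, 24)

(3, 24)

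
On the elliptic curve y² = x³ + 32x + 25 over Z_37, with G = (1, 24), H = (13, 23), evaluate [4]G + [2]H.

First 4G:
Double-and-add on 4 = (100)₂. Start with G = (1, 24) for the leading 1-bit.
double: tangent at (1, 24): λ = (3·1² + 32)/(2·24) ≡ 35/11. 11⁻¹ ≡ 27 (mod 37), so λ ≡ 35·27 ≡ 20.
  x = λ² - 1 - 1 = 400 - 2 ≡ 28; y = λ·(1 - 28) - 24 ≡ 28. → (28, 28)
double: tangent at (28, 28): λ = (3·28² + 32)/(2·28) ≡ 16/19. 19⁻¹ ≡ 2 (mod 37), so λ ≡ 16·2 ≡ 32.
  x = λ² - 28 - 28 = 1024 - 56 ≡ 6; y = λ·(28 - 6) - 28 ≡ 10. → (6, 10)
4G = (6, 10).
Next 2H:
Repeated addition: build up to 2H.
2H: tangent at (13, 23): λ = (3·13² + 32)/(2·23) ≡ 21/9. 9⁻¹ ≡ 33 (mod 37), so λ ≡ 21·33 ≡ 27.
  x = λ² - 13 - 13 = 729 - 26 ≡ 0; y = λ·(13 - 0) - 23 ≡ 32. → (0, 32)
2H = (0, 32).
Finally 4G + 2H:
(6, 10) + (0, 32). λ = (32 - 10)/(0 - 6) ≡ 22/31 mod 37. 31⁻¹ ≡ 6 (mod 37), so λ ≡ 21.
  x = λ² - 6 - 0 = 441 - 6 ≡ 28; y = λ·(6 - 28) - 10 ≡ 9. → (28, 9)

(28, 9)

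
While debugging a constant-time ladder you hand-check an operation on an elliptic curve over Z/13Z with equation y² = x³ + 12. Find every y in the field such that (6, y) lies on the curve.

x³ + 0x + 12 = 228 ≡ 7 (mod 13).
7 is a non-residue mod 13; no y exists.

none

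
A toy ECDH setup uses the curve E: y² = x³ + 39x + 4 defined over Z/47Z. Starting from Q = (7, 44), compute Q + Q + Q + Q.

(7, 44)

Repeated addition: build up to 4Q.
2Q: tangent at (7, 44): λ = (3·7² + 39)/(2·44) ≡ 45/41. 41⁻¹ ≡ 39 (mod 47), so λ ≡ 45·39 ≡ 16.
  x = λ² - 7 - 7 = 256 - 14 ≡ 7; y = λ·(7 - 7) - 44 ≡ 3. → (7, 3)
3Q: (7, 3) + (7, 44): same x and y₁ ≡ -y₂, so the sum is O.
4Q: O + (7, 44) = (7, 44) (identity).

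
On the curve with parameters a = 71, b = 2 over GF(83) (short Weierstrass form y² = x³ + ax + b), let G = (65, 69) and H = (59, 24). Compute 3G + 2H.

First 3G:
Repeated addition: build up to 3G.
2G: tangent at (65, 69): λ = (3·65² + 71)/(2·69) ≡ 47/55. 55⁻¹ ≡ 80 (mod 83), so λ ≡ 47·80 ≡ 25.
  x = λ² - 65 - 65 = 625 - 130 ≡ 80; y = λ·(65 - 80) - 69 ≡ 54. → (80, 54)
3G: (80, 54) + (65, 69). λ = (69 - 54)/(65 - 80) ≡ 15/68 mod 83. 68⁻¹ ≡ 11 (mod 83) since 68·11 = 748 ≡ 1, so λ ≡ 82.
  x = λ² - 80 - 65 = 6724 - 145 ≡ 22; y = λ·(80 - 22) - 54 ≡ 54. → (22, 54)
3G = (22, 54).
Next 2H:
Repeated addition: build up to 2H.
2H: tangent at (59, 24): λ = (3·59² + 71)/(2·24) ≡ 56/48. 48⁻¹ ≡ 64 (mod 83) since 48·64 = 3072 ≡ 1, so λ ≡ 56·64 ≡ 15.
  x = λ² - 59 - 59 = 225 - 118 ≡ 24; y = λ·(59 - 24) - 24 ≡ 3. → (24, 3)
2H = (24, 3).
Finally 3G + 2H:
(22, 54) + (24, 3). λ = (3 - 54)/(24 - 22) ≡ 32/2 mod 83. 2⁻¹ ≡ 42 (mod 83), so λ ≡ 16.
  x = λ² - 22 - 24 = 256 - 46 ≡ 44; y = λ·(22 - 44) - 54 ≡ 9. → (44, 9)

(44, 9)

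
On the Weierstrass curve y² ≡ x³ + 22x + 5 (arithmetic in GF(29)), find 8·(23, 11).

(0, 18)

Write P = (23, 11).
Repeated addition: build up to 8P.
2P: tangent at (23, 11): λ = (3·23² + 22)/(2·11) ≡ 14/22. 22⁻¹ ≡ 4 (mod 29), so λ ≡ 14·4 ≡ 27.
  x = λ² - 23 - 23 = 729 - 46 ≡ 16; y = λ·(23 - 16) - 11 ≡ 4. → (16, 4)
3P: (16, 4) + (23, 11). λ = (11 - 4)/(23 - 16) ≡ 7/7 mod 29. 7⁻¹ ≡ 25 (mod 29) since 7·25 = 175 ≡ 1, so λ ≡ 1.
  x = λ² - 16 - 23 = 1 - 39 ≡ 20; y = λ·(16 - 20) - 4 ≡ 21. → (20, 21)
4P: (20, 21) + (23, 11). λ = (11 - 21)/(23 - 20) ≡ 19/3 mod 29. 3⁻¹ ≡ 10 (mod 29) since 3·10 = 30 ≡ 1, so λ ≡ 16.
  x = λ² - 20 - 23 = 256 - 43 ≡ 10; y = λ·(20 - 10) - 21 ≡ 23. → (10, 23)
5P: (10, 23) + (23, 11). λ = (11 - 23)/(23 - 10) ≡ 17/13 mod 29. 13⁻¹ ≡ 9 (mod 29), so λ ≡ 8.
  x = λ² - 10 - 23 = 64 - 33 ≡ 2; y = λ·(10 - 2) - 23 ≡ 12. → (2, 12)
6P: (2, 12) + (23, 11). λ = (11 - 12)/(23 - 2) ≡ 28/21 mod 29. 21⁻¹ ≡ 18 (mod 29) since 21·18 = 378 ≡ 1, so λ ≡ 11.
  x = λ² - 2 - 23 = 121 - 25 ≡ 9; y = λ·(2 - 9) - 12 ≡ 27. → (9, 27)
7P: (9, 27) + (23, 11). λ = (11 - 27)/(23 - 9) ≡ 13/14 mod 29. 14⁻¹ ≡ 27 (mod 29) since 14·27 = 378 ≡ 1, so λ ≡ 3.
  x = λ² - 9 - 23 = 9 - 32 ≡ 6; y = λ·(9 - 6) - 27 ≡ 11. → (6, 11)
8P: (6, 11) + (23, 11). λ = (11 - 11)/(23 - 6) ≡ 0/17 mod 29. 17⁻¹ ≡ 12 (mod 29) since 17·12 = 204 ≡ 1, so λ ≡ 0.
  x = λ² - 6 - 23 = 0 - 29 ≡ 0; y = λ·(6 - 0) - 11 ≡ 18. → (0, 18)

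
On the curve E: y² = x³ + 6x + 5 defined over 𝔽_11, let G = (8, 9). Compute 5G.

Double-and-add on 5 = (101)₂. Start with G = (8, 9) for the leading 1-bit.
double: tangent at (8, 9): λ = (3·8² + 6)/(2·9) ≡ 0/7. 7⁻¹ ≡ 8 (mod 11), so λ ≡ 0·8 ≡ 0.
  x = λ² - 8 - 8 = 0 - 16 ≡ 6; y = λ·(8 - 6) - 9 ≡ 2. → (6, 2)
double: tangent at (6, 2): λ = (3·6² + 6)/(2·2) ≡ 4/4. 4⁻¹ ≡ 3 (mod 11), so λ ≡ 4·3 ≡ 1.
  x = λ² - 6 - 6 = 1 - 12 ≡ 0; y = λ·(6 - 0) - 2 ≡ 4. → (0, 4)
add G: (0, 4) + (8, 9). λ = (9 - 4)/(8 - 0) ≡ 5/8 mod 11. 8⁻¹ ≡ 7 (mod 11) since 8·7 = 56 ≡ 1, so λ ≡ 2.
  x = λ² - 0 - 8 = 4 - 8 ≡ 7; y = λ·(0 - 7) - 4 ≡ 4. → (7, 4)

(7, 4)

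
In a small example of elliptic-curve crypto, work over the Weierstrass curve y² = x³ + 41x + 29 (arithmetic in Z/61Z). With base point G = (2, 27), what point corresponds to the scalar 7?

(56, 59)

Double-and-add on 7 = (111)₂. Start with G = (2, 27) for the leading 1-bit.
double: tangent at (2, 27): λ = (3·2² + 41)/(2·27) ≡ 53/54. 54⁻¹ ≡ 26 (mod 61), so λ ≡ 53·26 ≡ 36.
  x = λ² - 2 - 2 = 1296 - 4 ≡ 11; y = λ·(2 - 11) - 27 ≡ 15. → (11, 15)
add G: (11, 15) + (2, 27). λ = (27 - 15)/(2 - 11) ≡ 12/52 mod 61. 52⁻¹ ≡ 27 (mod 61) since 52·27 = 1404 ≡ 1, so λ ≡ 19.
  x = λ² - 11 - 2 = 361 - 13 ≡ 43; y = λ·(11 - 43) - 15 ≡ 48. → (43, 48)
double: tangent at (43, 48): λ = (3·43² + 41)/(2·48) ≡ 37/35. 35⁻¹ ≡ 7 (mod 61), so λ ≡ 37·7 ≡ 15.
  x = λ² - 43 - 43 = 225 - 86 ≡ 17; y = λ·(43 - 17) - 48 ≡ 37. → (17, 37)
add G: (17, 37) + (2, 27). λ = (27 - 37)/(2 - 17) ≡ 51/46 mod 61. 46⁻¹ ≡ 4 (mod 61), so λ ≡ 21.
  x = λ² - 17 - 2 = 441 - 19 ≡ 56; y = λ·(17 - 56) - 37 ≡ 59. → (56, 59)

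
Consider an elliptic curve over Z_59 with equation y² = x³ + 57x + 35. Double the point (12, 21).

(36, 3)

tangent at (12, 21): λ = (3·12² + 57)/(2·21) ≡ 17/42. 42⁻¹ ≡ 52 (mod 59), so λ ≡ 17·52 ≡ 58.
  x = λ² - 12 - 12 = 3364 - 24 ≡ 36; y = λ·(12 - 36) - 21 ≡ 3. → (36, 3)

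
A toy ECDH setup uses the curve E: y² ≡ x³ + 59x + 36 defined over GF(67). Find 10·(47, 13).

(53, 33)

Write P = (47, 13).
Repeated addition: build up to 10P.
2P: tangent at (47, 13): λ = (3·47² + 59)/(2·13) ≡ 53/26. 26⁻¹ ≡ 49 (mod 67), so λ ≡ 53·49 ≡ 51.
  x = λ² - 47 - 47 = 2601 - 94 ≡ 28; y = λ·(47 - 28) - 13 ≡ 18. → (28, 18)
3P: (28, 18) + (47, 13). λ = (13 - 18)/(47 - 28) ≡ 62/19 mod 67. 19⁻¹ ≡ 60 (mod 67) since 19·60 = 1140 ≡ 1, so λ ≡ 35.
  x = λ² - 28 - 47 = 1225 - 75 ≡ 11; y = λ·(28 - 11) - 18 ≡ 41. → (11, 41)
4P: (11, 41) + (47, 13). λ = (13 - 41)/(47 - 11) ≡ 39/36 mod 67. 36⁻¹ ≡ 54 (mod 67) since 36·54 = 1944 ≡ 1, so λ ≡ 29.
  x = λ² - 11 - 47 = 841 - 58 ≡ 46; y = λ·(11 - 46) - 41 ≡ 16. → (46, 16)
5P: (46, 16) + (47, 13). λ = (13 - 16)/(47 - 46) ≡ 64/1 mod 67. 1⁻¹ ≡ 1 (mod 67) since 1·1 = 1 ≡ 1, so λ ≡ 64.
  x = λ² - 46 - 47 = 4096 - 93 ≡ 50; y = λ·(46 - 50) - 16 ≡ 63. → (50, 63)
6P: (50, 63) + (47, 13). λ = (13 - 63)/(47 - 50) ≡ 17/64 mod 67. 64⁻¹ ≡ 22 (mod 67), so λ ≡ 39.
  x = λ² - 50 - 47 = 1521 - 97 ≡ 17; y = λ·(50 - 17) - 63 ≡ 18. → (17, 18)
7P: (17, 18) + (47, 13). λ = (13 - 18)/(47 - 17) ≡ 62/30 mod 67. 30⁻¹ ≡ 38 (mod 67), so λ ≡ 11.
  x = λ² - 17 - 47 = 121 - 64 ≡ 57; y = λ·(17 - 57) - 18 ≡ 11. → (57, 11)
8P: (57, 11) + (47, 13). λ = (13 - 11)/(47 - 57) ≡ 2/57 mod 67. 57⁻¹ ≡ 20 (mod 67), so λ ≡ 40.
  x = λ² - 57 - 47 = 1600 - 104 ≡ 22; y = λ·(57 - 22) - 11 ≡ 49. → (22, 49)
9P: (22, 49) + (47, 13). λ = (13 - 49)/(47 - 22) ≡ 31/25 mod 67. 25⁻¹ ≡ 59 (mod 67), so λ ≡ 20.
  x = λ² - 22 - 47 = 400 - 69 ≡ 63; y = λ·(22 - 63) - 49 ≡ 2. → (63, 2)
10P: (63, 2) + (47, 13). λ = (13 - 2)/(47 - 63) ≡ 11/51 mod 67. 51⁻¹ ≡ 46 (mod 67) since 51·46 = 2346 ≡ 1, so λ ≡ 37.
  x = λ² - 63 - 47 = 1369 - 110 ≡ 53; y = λ·(63 - 53) - 2 ≡ 33. → (53, 33)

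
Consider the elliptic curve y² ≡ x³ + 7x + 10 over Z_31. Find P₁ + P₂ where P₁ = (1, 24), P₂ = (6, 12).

(1, 24) + (6, 12). λ = (12 - 24)/(6 - 1) ≡ 19/5 mod 31. 5⁻¹ ≡ 25 (mod 31) since 5·25 = 125 ≡ 1, so λ ≡ 10.
  x = λ² - 1 - 6 = 100 - 7 ≡ 0; y = λ·(1 - 0) - 24 ≡ 17. → (0, 17)

(0, 17)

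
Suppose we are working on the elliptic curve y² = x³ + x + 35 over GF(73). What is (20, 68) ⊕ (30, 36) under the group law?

(42, 17)

(20, 68) + (30, 36). λ = (36 - 68)/(30 - 20) ≡ 41/10 mod 73. 10⁻¹ ≡ 22 (mod 73), so λ ≡ 26.
  x = λ² - 20 - 30 = 676 - 50 ≡ 42; y = λ·(20 - 42) - 68 ≡ 17. → (42, 17)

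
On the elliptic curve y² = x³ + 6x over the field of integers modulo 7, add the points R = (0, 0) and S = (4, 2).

(0, 0) + (4, 2). λ = (2 - 0)/(4 - 0) ≡ 2/4 mod 7. 4⁻¹ ≡ 2 (mod 7) since 4·2 = 8 ≡ 1, so λ ≡ 4.
  x = λ² - 0 - 4 = 16 - 4 ≡ 5; y = λ·(0 - 5) - 0 ≡ 1. → (5, 1)

(5, 1)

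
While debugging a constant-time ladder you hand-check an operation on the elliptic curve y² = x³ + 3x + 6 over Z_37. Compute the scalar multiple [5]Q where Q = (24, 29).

(27, 7)

Double-and-add on 5 = (101)₂. Start with Q = (24, 29) for the leading 1-bit.
double: tangent at (24, 29): λ = (3·24² + 3)/(2·29) ≡ 29/21. 21⁻¹ ≡ 30 (mod 37) since 21·30 = 630 ≡ 1, so λ ≡ 29·30 ≡ 19.
  x = λ² - 24 - 24 = 361 - 48 ≡ 17; y = λ·(24 - 17) - 29 ≡ 30. → (17, 30)
double: tangent at (17, 30): λ = (3·17² + 3)/(2·30) ≡ 19/23. 23⁻¹ ≡ 29 (mod 37), so λ ≡ 19·29 ≡ 33.
  x = λ² - 17 - 17 = 1089 - 34 ≡ 19; y = λ·(17 - 19) - 30 ≡ 15. → (19, 15)
add Q: (19, 15) + (24, 29). λ = (29 - 15)/(24 - 19) ≡ 14/5 mod 37. 5⁻¹ ≡ 15 (mod 37), so λ ≡ 25.
  x = λ² - 19 - 24 = 625 - 43 ≡ 27; y = λ·(19 - 27) - 15 ≡ 7. → (27, 7)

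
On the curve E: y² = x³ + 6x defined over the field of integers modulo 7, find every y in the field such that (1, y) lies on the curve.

0

x³ + 6x + 0 = 7 ≡ 0 (mod 7).
Only y = 0 satisfies y² ≡ 0.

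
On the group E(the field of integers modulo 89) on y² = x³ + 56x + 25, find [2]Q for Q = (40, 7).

tangent at (40, 7): λ = (3·40² + 56)/(2·7) ≡ 50/14. 14⁻¹ ≡ 70 (mod 89) since 14·70 = 980 ≡ 1, so λ ≡ 50·70 ≡ 29.
  x = λ² - 40 - 40 = 841 - 80 ≡ 49; y = λ·(40 - 49) - 7 ≡ 88. → (49, 88)

(49, 88)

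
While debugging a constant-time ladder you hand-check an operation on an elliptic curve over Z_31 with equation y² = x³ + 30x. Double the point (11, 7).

(19, 12)

tangent at (11, 7): λ = (3·11² + 30)/(2·7) ≡ 21/14. 14⁻¹ ≡ 20 (mod 31) since 14·20 = 280 ≡ 1, so λ ≡ 21·20 ≡ 17.
  x = λ² - 11 - 11 = 289 - 22 ≡ 19; y = λ·(11 - 19) - 7 ≡ 12. → (19, 12)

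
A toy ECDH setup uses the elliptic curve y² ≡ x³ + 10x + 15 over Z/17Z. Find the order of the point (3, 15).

2P: tangent at (3, 15): λ = (3·3² + 10)/(2·15) ≡ 3/13. 13⁻¹ ≡ 4 (mod 17), so λ ≡ 3·4 ≡ 12.
  x = λ² - 3 - 3 = 144 - 6 ≡ 2; y = λ·(3 - 2) - 15 ≡ 14. → (2, 14)
3P: (2, 14) + (3, 15). λ = (15 - 14)/(3 - 2) ≡ 1/1 mod 17. 1⁻¹ ≡ 1 (mod 17) since 1·1 = 1 ≡ 1, so λ ≡ 1.
  x = λ² - 2 - 3 = 1 - 5 ≡ 13; y = λ·(2 - 13) - 14 ≡ 9. → (13, 9)
4P: (13, 9) + (3, 15). λ = (15 - 9)/(3 - 13) ≡ 6/7 mod 17. 7⁻¹ ≡ 5 (mod 17) since 7·5 = 35 ≡ 1, so λ ≡ 13.
  x = λ² - 13 - 3 = 169 - 16 ≡ 0; y = λ·(13 - 0) - 9 ≡ 7. → (0, 7)
5P: (0, 7) + (3, 15). λ = (15 - 7)/(3 - 0) ≡ 8/3 mod 17. 3⁻¹ ≡ 6 (mod 17) since 3·6 = 18 ≡ 1, so λ ≡ 14.
  x = λ² - 0 - 3 = 196 - 3 ≡ 6; y = λ·(0 - 6) - 7 ≡ 11. → (6, 11)
6P: (6, 11) + (3, 15). λ = (15 - 11)/(3 - 6) ≡ 4/14 mod 17. 14⁻¹ ≡ 11 (mod 17), so λ ≡ 10.
  x = λ² - 6 - 3 = 100 - 9 ≡ 6; y = λ·(6 - 6) - 11 ≡ 6. → (6, 6)
7P: (6, 6) + (3, 15). λ = (15 - 6)/(3 - 6) ≡ 9/14 mod 17. 14⁻¹ ≡ 11 (mod 17), so λ ≡ 14.
  x = λ² - 6 - 3 = 196 - 9 ≡ 0; y = λ·(6 - 0) - 6 ≡ 10. → (0, 10)
8P: (0, 10) + (3, 15). λ = (15 - 10)/(3 - 0) ≡ 5/3 mod 17. 3⁻¹ ≡ 6 (mod 17), so λ ≡ 13.
  x = λ² - 0 - 3 = 169 - 3 ≡ 13; y = λ·(0 - 13) - 10 ≡ 8. → (13, 8)
9P: (13, 8) + (3, 15). λ = (15 - 8)/(3 - 13) ≡ 7/7 mod 17. 7⁻¹ ≡ 5 (mod 17), so λ ≡ 1.
  x = λ² - 13 - 3 = 1 - 16 ≡ 2; y = λ·(13 - 2) - 8 ≡ 3. → (2, 3)
10P: (2, 3) + (3, 15). λ = (15 - 3)/(3 - 2) ≡ 12/1 mod 17. 1⁻¹ ≡ 1 (mod 17), so λ ≡ 12.
  x = λ² - 2 - 3 = 144 - 5 ≡ 3; y = λ·(2 - 3) - 3 ≡ 2. → (3, 2)
11P: (3, 2) + (3, 15): same x and y₁ ≡ -y₂, so the sum is ∞.
11P = ∞, so the order is 11.

11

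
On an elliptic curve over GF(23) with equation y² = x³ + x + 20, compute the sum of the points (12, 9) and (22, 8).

(12, 9) + (22, 8). λ = (8 - 9)/(22 - 12) ≡ 22/10 mod 23. 10⁻¹ ≡ 7 (mod 23), so λ ≡ 16.
  x = λ² - 12 - 22 = 256 - 34 ≡ 15; y = λ·(12 - 15) - 9 ≡ 12. → (15, 12)

(15, 12)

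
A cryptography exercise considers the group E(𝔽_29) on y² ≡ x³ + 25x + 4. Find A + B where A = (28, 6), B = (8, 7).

(17, 21)

(28, 6) + (8, 7). λ = (7 - 6)/(8 - 28) ≡ 1/9 mod 29. 9⁻¹ ≡ 13 (mod 29), so λ ≡ 13.
  x = λ² - 28 - 8 = 169 - 36 ≡ 17; y = λ·(28 - 17) - 6 ≡ 21. → (17, 21)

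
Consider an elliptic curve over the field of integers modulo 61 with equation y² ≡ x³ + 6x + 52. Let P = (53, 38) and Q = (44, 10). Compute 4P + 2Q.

First 4P:
Repeated addition: build up to 4P.
2P: tangent at (53, 38): λ = (3·53² + 6)/(2·38) ≡ 15/15. 15⁻¹ ≡ 57 (mod 61) since 15·57 = 855 ≡ 1, so λ ≡ 15·57 ≡ 1.
  x = λ² - 53 - 53 = 1 - 106 ≡ 17; y = λ·(53 - 17) - 38 ≡ 59. → (17, 59)
3P: (17, 59) + (53, 38). λ = (38 - 59)/(53 - 17) ≡ 40/36 mod 61. 36⁻¹ ≡ 39 (mod 61) since 36·39 = 1404 ≡ 1, so λ ≡ 35.
  x = λ² - 17 - 53 = 1225 - 70 ≡ 57; y = λ·(17 - 57) - 59 ≡ 5. → (57, 5)
4P: (57, 5) + (53, 38). λ = (38 - 5)/(53 - 57) ≡ 33/57 mod 61. 57⁻¹ ≡ 15 (mod 61) since 57·15 = 855 ≡ 1, so λ ≡ 7.
  x = λ² - 57 - 53 = 49 - 110 ≡ 0; y = λ·(57 - 0) - 5 ≡ 28. → (0, 28)
4P = (0, 28).
Next 2Q:
Repeated addition: build up to 2Q.
2Q: tangent at (44, 10): λ = (3·44² + 6)/(2·10) ≡ 19/20. 20⁻¹ ≡ 58 (mod 61), so λ ≡ 19·58 ≡ 4.
  x = λ² - 44 - 44 = 16 - 88 ≡ 50; y = λ·(44 - 50) - 10 ≡ 27. → (50, 27)
2Q = (50, 27).
Finally 4P + 2Q:
(0, 28) + (50, 27). λ = (27 - 28)/(50 - 0) ≡ 60/50 mod 61. 50⁻¹ ≡ 11 (mod 61) since 50·11 = 550 ≡ 1, so λ ≡ 50.
  x = λ² - 0 - 50 = 2500 - 50 ≡ 10; y = λ·(0 - 10) - 28 ≡ 21. → (10, 21)

(10, 21)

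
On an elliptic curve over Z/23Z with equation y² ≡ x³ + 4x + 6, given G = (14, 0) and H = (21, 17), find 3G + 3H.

First 3G:
Repeated addition: build up to 3G.
2G: (14, 0) + (14, 0): same x and y₁ ≡ -y₂, so the sum is 𝒪.
3G: 𝒪 + (14, 0) = (14, 0) (identity).
3G = (14, 0).
Next 3H:
Repeated addition: build up to 3H.
2H: tangent at (21, 17): λ = (3·21² + 4)/(2·17) ≡ 16/11. 11⁻¹ ≡ 21 (mod 23) since 11·21 = 231 ≡ 1, so λ ≡ 16·21 ≡ 14.
  x = λ² - 21 - 21 = 196 - 42 ≡ 16; y = λ·(21 - 16) - 17 ≡ 7. → (16, 7)
3H: (16, 7) + (21, 17). λ = (17 - 7)/(21 - 16) ≡ 10/5 mod 23. 5⁻¹ ≡ 14 (mod 23) since 5·14 = 70 ≡ 1, so λ ≡ 2.
  x = λ² - 16 - 21 = 4 - 37 ≡ 13; y = λ·(16 - 13) - 7 ≡ 22. → (13, 22)
3H = (13, 22).
Finally 3G + 3H:
(14, 0) + (13, 22). λ = (22 - 0)/(13 - 14) ≡ 22/22 mod 23. 22⁻¹ ≡ 22 (mod 23) since 22·22 = 484 ≡ 1, so λ ≡ 1.
  x = λ² - 14 - 13 = 1 - 27 ≡ 20; y = λ·(14 - 20) - 0 ≡ 17. → (20, 17)

(20, 17)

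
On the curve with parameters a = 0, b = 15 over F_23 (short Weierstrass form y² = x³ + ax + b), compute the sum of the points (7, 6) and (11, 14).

(9, 13)

(7, 6) + (11, 14). λ = (14 - 6)/(11 - 7) ≡ 8/4 mod 23. 4⁻¹ ≡ 6 (mod 23), so λ ≡ 2.
  x = λ² - 7 - 11 = 4 - 18 ≡ 9; y = λ·(7 - 9) - 6 ≡ 13. → (9, 13)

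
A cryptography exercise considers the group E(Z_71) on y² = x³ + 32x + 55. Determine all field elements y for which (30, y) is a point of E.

none

x³ + 32x + 55 = 28015 ≡ 41 (mod 71).
41 is a non-residue mod 71; no y exists.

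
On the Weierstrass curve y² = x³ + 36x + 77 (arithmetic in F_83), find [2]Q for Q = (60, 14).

tangent at (60, 14): λ = (3·60² + 36)/(2·14) ≡ 46/28. 28⁻¹ ≡ 3 (mod 83), so λ ≡ 46·3 ≡ 55.
  x = λ² - 60 - 60 = 3025 - 120 ≡ 0; y = λ·(60 - 0) - 14 ≡ 49. → (0, 49)

(0, 49)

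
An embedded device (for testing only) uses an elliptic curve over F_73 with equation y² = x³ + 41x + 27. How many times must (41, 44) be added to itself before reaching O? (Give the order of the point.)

6

2P: tangent at (41, 44): λ = (3·41² + 41)/(2·44) ≡ 47/15. 15⁻¹ ≡ 39 (mod 73) since 15·39 = 585 ≡ 1, so λ ≡ 47·39 ≡ 8.
  x = λ² - 41 - 41 = 64 - 82 ≡ 55; y = λ·(41 - 55) - 44 ≡ 63. → (55, 63)
3P: (55, 63) + (41, 44). λ = (44 - 63)/(41 - 55) ≡ 54/59 mod 73. 59⁻¹ ≡ 26 (mod 73) since 59·26 = 1534 ≡ 1, so λ ≡ 17.
  x = λ² - 55 - 41 = 289 - 96 ≡ 47; y = λ·(55 - 47) - 63 ≡ 0. → (47, 0)
4P: (47, 0) + (41, 44). λ = (44 - 0)/(41 - 47) ≡ 44/67 mod 73. 67⁻¹ ≡ 12 (mod 73) since 67·12 = 804 ≡ 1, so λ ≡ 17.
  x = λ² - 47 - 41 = 289 - 88 ≡ 55; y = λ·(47 - 55) - 0 ≡ 10. → (55, 10)
5P: (55, 10) + (41, 44). λ = (44 - 10)/(41 - 55) ≡ 34/59 mod 73. 59⁻¹ ≡ 26 (mod 73), so λ ≡ 8.
  x = λ² - 55 - 41 = 64 - 96 ≡ 41; y = λ·(55 - 41) - 10 ≡ 29. → (41, 29)
6P: (41, 29) + (41, 44): same x and y₁ ≡ -y₂, so the sum is O.
6P = O, so the order is 6.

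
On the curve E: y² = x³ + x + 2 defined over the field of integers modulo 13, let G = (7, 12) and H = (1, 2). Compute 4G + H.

(7, 12)

First 4G:
Double-and-add on 4 = (100)₂. Start with G = (7, 12) for the leading 1-bit.
double: tangent at (7, 12): λ = (3·7² + 1)/(2·12) ≡ 5/11. 11⁻¹ ≡ 6 (mod 13), so λ ≡ 5·6 ≡ 4.
  x = λ² - 7 - 7 = 16 - 14 ≡ 2; y = λ·(7 - 2) - 12 ≡ 8. → (2, 8)
double: tangent at (2, 8): λ = (3·2² + 1)/(2·8) ≡ 0/3. 3⁻¹ ≡ 9 (mod 13), so λ ≡ 0·9 ≡ 0.
  x = λ² - 2 - 2 = 0 - 4 ≡ 9; y = λ·(2 - 9) - 8 ≡ 5. → (9, 5)
4G = (9, 5).
Finally 4G + H:
(9, 5) + (1, 2). λ = (2 - 5)/(1 - 9) ≡ 10/5 mod 13. 5⁻¹ ≡ 8 (mod 13), so λ ≡ 2.
  x = λ² - 9 - 1 = 4 - 10 ≡ 7; y = λ·(9 - 7) - 5 ≡ 12. → (7, 12)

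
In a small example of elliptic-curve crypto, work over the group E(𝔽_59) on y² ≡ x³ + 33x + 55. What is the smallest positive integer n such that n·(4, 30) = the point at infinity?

2P: tangent at (4, 30): λ = (3·4² + 33)/(2·30) ≡ 22/1. 1⁻¹ ≡ 1 (mod 59) since 1·1 = 1 ≡ 1, so λ ≡ 22·1 ≡ 22.
  x = λ² - 4 - 4 = 484 - 8 ≡ 4; y = λ·(4 - 4) - 30 ≡ 29. → (4, 29)
3P: (4, 29) + (4, 30): same x and y₁ ≡ -y₂, so the sum is the point at infinity.
3P = the point at infinity, so the order is 3.

3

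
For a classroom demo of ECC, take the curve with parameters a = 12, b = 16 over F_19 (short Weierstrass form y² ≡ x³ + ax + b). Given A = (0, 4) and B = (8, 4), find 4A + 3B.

(8, 15)

First 4A:
Repeated addition: build up to 4A.
2A: tangent at (0, 4): λ = (3·0² + 12)/(2·4) ≡ 12/8. 8⁻¹ ≡ 12 (mod 19), so λ ≡ 12·12 ≡ 11.
  x = λ² - 0 - 0 = 121 - 0 ≡ 7; y = λ·(0 - 7) - 4 ≡ 14. → (7, 14)
3A: (7, 14) + (0, 4). λ = (4 - 14)/(0 - 7) ≡ 9/12 mod 19. 12⁻¹ ≡ 8 (mod 19), so λ ≡ 15.
  x = λ² - 7 - 0 = 225 - 7 ≡ 9; y = λ·(7 - 9) - 14 ≡ 13. → (9, 13)
4A: (9, 13) + (0, 4). λ = (4 - 13)/(0 - 9) ≡ 10/10 mod 19. 10⁻¹ ≡ 2 (mod 19), so λ ≡ 1.
  x = λ² - 9 - 0 = 1 - 9 ≡ 11; y = λ·(9 - 11) - 13 ≡ 4. → (11, 4)
4A = (11, 4).
Next 3B:
Repeated addition: build up to 3B.
2B: tangent at (8, 4): λ = (3·8² + 12)/(2·4) ≡ 14/8. 8⁻¹ ≡ 12 (mod 19) since 8·12 = 96 ≡ 1, so λ ≡ 14·12 ≡ 16.
  x = λ² - 8 - 8 = 256 - 16 ≡ 12; y = λ·(8 - 12) - 4 ≡ 8. → (12, 8)
3B: (12, 8) + (8, 4). λ = (4 - 8)/(8 - 12) ≡ 15/15 mod 19. 15⁻¹ ≡ 14 (mod 19), so λ ≡ 1.
  x = λ² - 12 - 8 = 1 - 20 ≡ 0; y = λ·(12 - 0) - 8 ≡ 4. → (0, 4)
3B = (0, 4).
Finally 4A + 3B:
(11, 4) + (0, 4). λ = (4 - 4)/(0 - 11) ≡ 0/8 mod 19. 8⁻¹ ≡ 12 (mod 19) since 8·12 = 96 ≡ 1, so λ ≡ 0.
  x = λ² - 11 - 0 = 0 - 11 ≡ 8; y = λ·(11 - 8) - 4 ≡ 15. → (8, 15)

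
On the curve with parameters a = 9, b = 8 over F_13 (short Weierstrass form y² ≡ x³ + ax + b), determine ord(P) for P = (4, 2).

2P: tangent at (4, 2): λ = (3·4² + 9)/(2·2) ≡ 5/4. 4⁻¹ ≡ 10 (mod 13), so λ ≡ 5·10 ≡ 11.
  x = λ² - 4 - 4 = 121 - 8 ≡ 9; y = λ·(4 - 9) - 2 ≡ 8. → (9, 8)
3P: (9, 8) + (4, 2). λ = (2 - 8)/(4 - 9) ≡ 7/8 mod 13. 8⁻¹ ≡ 5 (mod 13), so λ ≡ 9.
  x = λ² - 9 - 4 = 81 - 13 ≡ 3; y = λ·(9 - 3) - 8 ≡ 7. → (3, 7)
4P: (3, 7) + (4, 2). λ = (2 - 7)/(4 - 3) ≡ 8/1 mod 13. 1⁻¹ ≡ 1 (mod 13) since 1·1 = 1 ≡ 1, so λ ≡ 8.
  x = λ² - 3 - 4 = 64 - 7 ≡ 5; y = λ·(3 - 5) - 7 ≡ 3. → (5, 3)
5P: (5, 3) + (4, 2). λ = (2 - 3)/(4 - 5) ≡ 12/12 mod 13. 12⁻¹ ≡ 12 (mod 13), so λ ≡ 1.
  x = λ² - 5 - 4 = 1 - 9 ≡ 5; y = λ·(5 - 5) - 3 ≡ 10. → (5, 10)
6P: (5, 10) + (4, 2). λ = (2 - 10)/(4 - 5) ≡ 5/12 mod 13. 12⁻¹ ≡ 12 (mod 13) since 12·12 = 144 ≡ 1, so λ ≡ 8.
  x = λ² - 5 - 4 = 64 - 9 ≡ 3; y = λ·(5 - 3) - 10 ≡ 6. → (3, 6)
7P: (3, 6) + (4, 2). λ = (2 - 6)/(4 - 3) ≡ 9/1 mod 13. 1⁻¹ ≡ 1 (mod 13), so λ ≡ 9.
  x = λ² - 3 - 4 = 81 - 7 ≡ 9; y = λ·(3 - 9) - 6 ≡ 5. → (9, 5)
8P: (9, 5) + (4, 2). λ = (2 - 5)/(4 - 9) ≡ 10/8 mod 13. 8⁻¹ ≡ 5 (mod 13) since 8·5 = 40 ≡ 1, so λ ≡ 11.
  x = λ² - 9 - 4 = 121 - 13 ≡ 4; y = λ·(9 - 4) - 5 ≡ 11. → (4, 11)
9P: (4, 11) + (4, 2): same x and y₁ ≡ -y₂, so the sum is 𝒪.
9P = 𝒪, so the order is 9.

9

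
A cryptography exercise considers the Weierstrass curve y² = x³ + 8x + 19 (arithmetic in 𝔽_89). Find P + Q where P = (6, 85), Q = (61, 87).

(6, 85) + (61, 87). λ = (87 - 85)/(61 - 6) ≡ 2/55 mod 89. 55⁻¹ ≡ 34 (mod 89) since 55·34 = 1870 ≡ 1, so λ ≡ 68.
  x = λ² - 6 - 61 = 4624 - 67 ≡ 18; y = λ·(6 - 18) - 85 ≡ 78. → (18, 78)

(18, 78)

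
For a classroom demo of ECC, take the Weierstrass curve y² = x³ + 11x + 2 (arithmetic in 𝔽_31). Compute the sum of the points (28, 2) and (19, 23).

(17, 24)

(28, 2) + (19, 23). λ = (23 - 2)/(19 - 28) ≡ 21/22 mod 31. 22⁻¹ ≡ 24 (mod 31) since 22·24 = 528 ≡ 1, so λ ≡ 8.
  x = λ² - 28 - 19 = 64 - 47 ≡ 17; y = λ·(28 - 17) - 2 ≡ 24. → (17, 24)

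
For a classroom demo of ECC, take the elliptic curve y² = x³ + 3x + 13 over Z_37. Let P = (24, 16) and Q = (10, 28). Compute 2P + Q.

(32, 24)

First 2P:
Repeated addition: build up to 2P.
2P: tangent at (24, 16): λ = (3·24² + 3)/(2·16) ≡ 29/32. 32⁻¹ ≡ 22 (mod 37), so λ ≡ 29·22 ≡ 9.
  x = λ² - 24 - 24 = 81 - 48 ≡ 33; y = λ·(24 - 33) - 16 ≡ 14. → (33, 14)
2P = (33, 14).
Finally 2P + Q:
(33, 14) + (10, 28). λ = (28 - 14)/(10 - 33) ≡ 14/14 mod 37. 14⁻¹ ≡ 8 (mod 37) since 14·8 = 112 ≡ 1, so λ ≡ 1.
  x = λ² - 33 - 10 = 1 - 43 ≡ 32; y = λ·(33 - 32) - 14 ≡ 24. → (32, 24)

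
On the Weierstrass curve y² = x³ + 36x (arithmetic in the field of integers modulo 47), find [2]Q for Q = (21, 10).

(37, 12)

tangent at (21, 10): λ = (3·21² + 36)/(2·10) ≡ 43/20. 20⁻¹ ≡ 40 (mod 47) since 20·40 = 800 ≡ 1, so λ ≡ 43·40 ≡ 28.
  x = λ² - 21 - 21 = 784 - 42 ≡ 37; y = λ·(21 - 37) - 10 ≡ 12. → (37, 12)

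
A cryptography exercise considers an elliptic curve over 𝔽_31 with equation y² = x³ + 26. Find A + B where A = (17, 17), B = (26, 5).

(17, 17) + (26, 5). λ = (5 - 17)/(26 - 17) ≡ 19/9 mod 31. 9⁻¹ ≡ 7 (mod 31), so λ ≡ 9.
  x = λ² - 17 - 26 = 81 - 43 ≡ 7; y = λ·(17 - 7) - 17 ≡ 11. → (7, 11)

(7, 11)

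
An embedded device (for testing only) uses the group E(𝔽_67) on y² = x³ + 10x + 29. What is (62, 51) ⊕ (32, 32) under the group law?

(62, 51) + (32, 32). λ = (32 - 51)/(32 - 62) ≡ 48/37 mod 67. 37⁻¹ ≡ 29 (mod 67) since 37·29 = 1073 ≡ 1, so λ ≡ 52.
  x = λ² - 62 - 32 = 2704 - 94 ≡ 64; y = λ·(62 - 64) - 51 ≡ 46. → (64, 46)

(64, 46)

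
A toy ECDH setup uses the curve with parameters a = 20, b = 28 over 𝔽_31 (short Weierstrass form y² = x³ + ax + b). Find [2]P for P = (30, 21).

(22, 7)

tangent at (30, 21): λ = (3·30² + 20)/(2·21) ≡ 23/11. 11⁻¹ ≡ 17 (mod 31) since 11·17 = 187 ≡ 1, so λ ≡ 23·17 ≡ 19.
  x = λ² - 30 - 30 = 361 - 60 ≡ 22; y = λ·(30 - 22) - 21 ≡ 7. → (22, 7)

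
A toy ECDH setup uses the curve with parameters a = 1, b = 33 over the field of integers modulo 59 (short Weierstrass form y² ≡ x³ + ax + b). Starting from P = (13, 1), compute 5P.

Double-and-add on 5 = (101)₂. Start with P = (13, 1) for the leading 1-bit.
double: tangent at (13, 1): λ = (3·13² + 1)/(2·1) ≡ 36/2. 2⁻¹ ≡ 30 (mod 59), so λ ≡ 36·30 ≡ 18.
  x = λ² - 13 - 13 = 324 - 26 ≡ 3; y = λ·(13 - 3) - 1 ≡ 2. → (3, 2)
double: tangent at (3, 2): λ = (3·3² + 1)/(2·2) ≡ 28/4. 4⁻¹ ≡ 15 (mod 59) since 4·15 = 60 ≡ 1, so λ ≡ 28·15 ≡ 7.
  x = λ² - 3 - 3 = 49 - 6 ≡ 43; y = λ·(3 - 43) - 2 ≡ 13. → (43, 13)
add P: (43, 13) + (13, 1). λ = (1 - 13)/(13 - 43) ≡ 47/29 mod 59. 29⁻¹ ≡ 57 (mod 59) since 29·57 = 1653 ≡ 1, so λ ≡ 24.
  x = λ² - 43 - 13 = 576 - 56 ≡ 48; y = λ·(43 - 48) - 13 ≡ 44. → (48, 44)

(48, 44)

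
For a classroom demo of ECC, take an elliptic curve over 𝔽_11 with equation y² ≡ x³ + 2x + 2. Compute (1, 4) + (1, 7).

The two points share x = 1 and their y-coordinates satisfy 4 + 7 ≡ 0 (mod 11), so they are inverses. Their sum is ∞.

O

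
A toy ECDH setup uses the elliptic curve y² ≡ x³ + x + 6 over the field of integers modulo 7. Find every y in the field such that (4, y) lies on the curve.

x³ + 1x + 6 = 74 ≡ 4 (mod 7).
Square roots of 4 mod 7: 2 and 5 (since 2² = 4 ≡ 4).

2, 5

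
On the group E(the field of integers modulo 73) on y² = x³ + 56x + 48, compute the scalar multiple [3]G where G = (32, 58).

Repeated addition: build up to 3G.
2G: tangent at (32, 58): λ = (3·32² + 56)/(2·58) ≡ 62/43. 43⁻¹ ≡ 17 (mod 73) since 43·17 = 731 ≡ 1, so λ ≡ 62·17 ≡ 32.
  x = λ² - 32 - 32 = 1024 - 64 ≡ 11; y = λ·(32 - 11) - 58 ≡ 30. → (11, 30)
3G: (11, 30) + (32, 58). λ = (58 - 30)/(32 - 11) ≡ 28/21 mod 73. 21⁻¹ ≡ 7 (mod 73), so λ ≡ 50.
  x = λ² - 11 - 32 = 2500 - 43 ≡ 48; y = λ·(11 - 48) - 30 ≡ 18. → (48, 18)

(48, 18)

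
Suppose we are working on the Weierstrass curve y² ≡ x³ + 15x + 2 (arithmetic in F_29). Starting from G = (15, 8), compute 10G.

(15, 8)

Repeated addition: build up to 10G.
2G: tangent at (15, 8): λ = (3·15² + 15)/(2·8) ≡ 23/16. 16⁻¹ ≡ 20 (mod 29) since 16·20 = 320 ≡ 1, so λ ≡ 23·20 ≡ 25.
  x = λ² - 15 - 15 = 625 - 30 ≡ 15; y = λ·(15 - 15) - 8 ≡ 21. → (15, 21)
3G: (15, 21) + (15, 8): same x and y₁ ≡ -y₂, so the sum is O.
4G: O + (15, 8) = (15, 8) (identity).
5G: tangent at (15, 8): λ = (3·15² + 15)/(2·8) ≡ 23/16. 16⁻¹ ≡ 20 (mod 29) since 16·20 = 320 ≡ 1, so λ ≡ 23·20 ≡ 25.
  x = λ² - 15 - 15 = 625 - 30 ≡ 15; y = λ·(15 - 15) - 8 ≡ 21. → (15, 21)
6G: (15, 21) + (15, 8): same x and y₁ ≡ -y₂, so the sum is O.
7G: O + (15, 8) = (15, 8) (identity).
8G: tangent at (15, 8): λ = (3·15² + 15)/(2·8) ≡ 23/16. 16⁻¹ ≡ 20 (mod 29) since 16·20 = 320 ≡ 1, so λ ≡ 23·20 ≡ 25.
  x = λ² - 15 - 15 = 625 - 30 ≡ 15; y = λ·(15 - 15) - 8 ≡ 21. → (15, 21)
9G: (15, 21) + (15, 8): same x and y₁ ≡ -y₂, so the sum is O.
10G: O + (15, 8) = (15, 8) (identity).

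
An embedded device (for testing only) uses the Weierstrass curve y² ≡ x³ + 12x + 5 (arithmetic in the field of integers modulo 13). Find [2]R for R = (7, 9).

tangent at (7, 9): λ = (3·7² + 12)/(2·9) ≡ 3/5. 5⁻¹ ≡ 8 (mod 13) since 5·8 = 40 ≡ 1, so λ ≡ 3·8 ≡ 11.
  x = λ² - 7 - 7 = 121 - 14 ≡ 3; y = λ·(7 - 3) - 9 ≡ 9. → (3, 9)

(3, 9)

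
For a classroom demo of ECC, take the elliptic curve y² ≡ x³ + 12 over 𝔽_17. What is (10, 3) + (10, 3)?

(15, 2)

tangent at (10, 3): λ = (3·10² + 0)/(2·3) ≡ 11/6. 6⁻¹ ≡ 3 (mod 17) since 6·3 = 18 ≡ 1, so λ ≡ 11·3 ≡ 16.
  x = λ² - 10 - 10 = 256 - 20 ≡ 15; y = λ·(10 - 15) - 3 ≡ 2. → (15, 2)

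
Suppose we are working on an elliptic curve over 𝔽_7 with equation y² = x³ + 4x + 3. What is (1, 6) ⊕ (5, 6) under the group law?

(1, 6) + (5, 6). λ = (6 - 6)/(5 - 1) ≡ 0/4 mod 7. 4⁻¹ ≡ 2 (mod 7) since 4·2 = 8 ≡ 1, so λ ≡ 0.
  x = λ² - 1 - 5 = 0 - 6 ≡ 1; y = λ·(1 - 1) - 6 ≡ 1. → (1, 1)

(1, 1)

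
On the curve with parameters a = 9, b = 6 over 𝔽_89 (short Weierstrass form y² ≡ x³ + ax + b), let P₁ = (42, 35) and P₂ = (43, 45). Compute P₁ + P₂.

(15, 57)

(42, 35) + (43, 45). λ = (45 - 35)/(43 - 42) ≡ 10/1 mod 89. 1⁻¹ ≡ 1 (mod 89), so λ ≡ 10.
  x = λ² - 42 - 43 = 100 - 85 ≡ 15; y = λ·(42 - 15) - 35 ≡ 57. → (15, 57)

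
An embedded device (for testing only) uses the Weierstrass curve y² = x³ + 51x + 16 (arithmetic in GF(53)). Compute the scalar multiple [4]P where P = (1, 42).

Repeated addition: build up to 4P.
2P: tangent at (1, 42): λ = (3·1² + 51)/(2·42) ≡ 1/31. 31⁻¹ ≡ 12 (mod 53), so λ ≡ 1·12 ≡ 12.
  x = λ² - 1 - 1 = 144 - 2 ≡ 36; y = λ·(1 - 36) - 42 ≡ 15. → (36, 15)
3P: (36, 15) + (1, 42). λ = (42 - 15)/(1 - 36) ≡ 27/18 mod 53. 18⁻¹ ≡ 3 (mod 53), so λ ≡ 28.
  x = λ² - 36 - 1 = 784 - 37 ≡ 5; y = λ·(36 - 5) - 15 ≡ 5. → (5, 5)
4P: (5, 5) + (1, 42). λ = (42 - 5)/(1 - 5) ≡ 37/49 mod 53. 49⁻¹ ≡ 13 (mod 53), so λ ≡ 4.
  x = λ² - 5 - 1 = 16 - 6 ≡ 10; y = λ·(5 - 10) - 5 ≡ 28. → (10, 28)

(10, 28)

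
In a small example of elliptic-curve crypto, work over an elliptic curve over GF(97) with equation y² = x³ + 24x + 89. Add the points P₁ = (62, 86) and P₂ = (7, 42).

(62, 86) + (7, 42). λ = (42 - 86)/(7 - 62) ≡ 53/42 mod 97. 42⁻¹ ≡ 67 (mod 97), so λ ≡ 59.
  x = λ² - 62 - 7 = 3481 - 69 ≡ 17; y = λ·(62 - 17) - 86 ≡ 47. → (17, 47)

(17, 47)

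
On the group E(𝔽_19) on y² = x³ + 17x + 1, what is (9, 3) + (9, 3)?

(2, 9)

tangent at (9, 3): λ = (3·9² + 17)/(2·3) ≡ 13/6. 6⁻¹ ≡ 16 (mod 19) since 6·16 = 96 ≡ 1, so λ ≡ 13·16 ≡ 18.
  x = λ² - 9 - 9 = 324 - 18 ≡ 2; y = λ·(9 - 2) - 3 ≡ 9. → (2, 9)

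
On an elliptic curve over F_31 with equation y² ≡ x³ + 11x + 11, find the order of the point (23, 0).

2P: (23, 0) + (23, 0): same x and y₁ ≡ -y₂, so the sum is O.
2P = O, so the order is 2.

2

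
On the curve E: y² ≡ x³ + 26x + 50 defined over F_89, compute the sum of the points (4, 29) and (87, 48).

(55, 88)

(4, 29) + (87, 48). λ = (48 - 29)/(87 - 4) ≡ 19/83 mod 89. 83⁻¹ ≡ 74 (mod 89) since 83·74 = 6142 ≡ 1, so λ ≡ 71.
  x = λ² - 4 - 87 = 5041 - 91 ≡ 55; y = λ·(4 - 55) - 29 ≡ 88. → (55, 88)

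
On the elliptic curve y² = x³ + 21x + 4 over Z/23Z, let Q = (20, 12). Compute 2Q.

(10, 8)

tangent at (20, 12): λ = (3·20² + 21)/(2·12) ≡ 2/1. 1⁻¹ ≡ 1 (mod 23), so λ ≡ 2·1 ≡ 2.
  x = λ² - 20 - 20 = 4 - 40 ≡ 10; y = λ·(20 - 10) - 12 ≡ 8. → (10, 8)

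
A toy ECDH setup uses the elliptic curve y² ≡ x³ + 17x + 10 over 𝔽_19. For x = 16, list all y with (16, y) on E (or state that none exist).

x³ + 17x + 10 = 4378 ≡ 8 (mod 19).
8 is a non-residue mod 19; no y exists.

none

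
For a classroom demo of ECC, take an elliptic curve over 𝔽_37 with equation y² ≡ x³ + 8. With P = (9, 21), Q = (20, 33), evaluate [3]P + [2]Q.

(9, 16)

First 3P:
Repeated addition: build up to 3P.
2P: tangent at (9, 21): λ = (3·9² + 0)/(2·21) ≡ 21/5. 5⁻¹ ≡ 15 (mod 37) since 5·15 = 75 ≡ 1, so λ ≡ 21·15 ≡ 19.
  x = λ² - 9 - 9 = 361 - 18 ≡ 10; y = λ·(9 - 10) - 21 ≡ 34. → (10, 34)
3P: (10, 34) + (9, 21). λ = (21 - 34)/(9 - 10) ≡ 24/36 mod 37. 36⁻¹ ≡ 36 (mod 37), so λ ≡ 13.
  x = λ² - 10 - 9 = 169 - 19 ≡ 2; y = λ·(10 - 2) - 34 ≡ 33. → (2, 33)
3P = (2, 33).
Next 2Q:
Repeated addition: build up to 2Q.
2Q: tangent at (20, 33): λ = (3·20² + 0)/(2·33) ≡ 16/29. 29⁻¹ ≡ 23 (mod 37) since 29·23 = 667 ≡ 1, so λ ≡ 16·23 ≡ 35.
  x = λ² - 20 - 20 = 1225 - 40 ≡ 1; y = λ·(20 - 1) - 33 ≡ 3. → (1, 3)
2Q = (1, 3).
Finally 3P + 2Q:
(2, 33) + (1, 3). λ = (3 - 33)/(1 - 2) ≡ 7/36 mod 37. 36⁻¹ ≡ 36 (mod 37), so λ ≡ 30.
  x = λ² - 2 - 1 = 900 - 3 ≡ 9; y = λ·(2 - 9) - 33 ≡ 16. → (9, 16)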